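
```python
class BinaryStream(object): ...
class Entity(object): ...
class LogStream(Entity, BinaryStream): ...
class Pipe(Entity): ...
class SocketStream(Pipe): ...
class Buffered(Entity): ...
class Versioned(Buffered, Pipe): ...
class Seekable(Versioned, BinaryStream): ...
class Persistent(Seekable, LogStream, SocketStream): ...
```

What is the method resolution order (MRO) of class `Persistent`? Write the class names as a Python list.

[Persistent, Seekable, Versioned, Buffered, LogStream, SocketStream, Pipe, Entity, BinaryStream, object]

L[Persistent] = Persistent + merge(L[Seekable], L[LogStream], L[SocketStream], [Seekable LogStream SocketStream])
  take Seekable:  [Seekable Versioned Buffered Pipe Entity BinaryStream object] + [LogStream Entity BinaryStream object] + [SocketStream Pipe Entity object] + [Seekable LogStream SocketStream]
  take Versioned:  [Versioned Buffered Pipe Entity BinaryStream object] + [LogStream Entity BinaryStream object] + [SocketStream Pipe Entity object] + [LogStream SocketStream]
  take Buffered:  [Buffered Pipe Entity BinaryStream object] + [LogStream Entity BinaryStream object] + [SocketStream Pipe Entity object] + [LogStream SocketStream]
  take LogStream:  [Pipe Entity BinaryStream object] + [LogStream Entity BinaryStream object] + [SocketStream Pipe Entity object] + [LogStream SocketStream]
  take SocketStream:  [Pipe Entity BinaryStream object] + [Entity BinaryStream object] + [SocketStream Pipe Entity object] + [SocketStream]
  take Pipe:  [Pipe Entity BinaryStream object] + [Entity BinaryStream object] + [Pipe Entity object]
  take Entity:  [Entity BinaryStream object] + [Entity BinaryStream object] + [Entity object]
  take BinaryStream:  [BinaryStream object] + [BinaryStream object] + [object]
  take object:  [object] + [object] + [object]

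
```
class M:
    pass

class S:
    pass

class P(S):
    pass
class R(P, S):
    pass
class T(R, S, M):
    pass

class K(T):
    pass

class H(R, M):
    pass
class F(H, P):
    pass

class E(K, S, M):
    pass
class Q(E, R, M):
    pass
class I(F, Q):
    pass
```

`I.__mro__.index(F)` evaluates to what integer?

L[I] = I + merge(L[F], L[Q], [F Q])
  take F:  [F H R P S M object] + [Q E K T R P S M object] + [F Q]
  take H:  [H R P S M object] + [Q E K T R P S M object] + [Q]
  take Q:  [R P S M object] + [Q E K T R P S M object] + [Q]
  take E:  [R P S M object] + [E K T R P S M object]
  take K:  [R P S M object] + [K T R P S M object]
  take T:  [R P S M object] + [T R P S M object]
  take R:  [R P S M object] + [R P S M object]
  take P:  [P S M object] + [P S M object]
  take S:  [S M object] + [S M object]
  take M:  [M object] + [M object]
  take object:  [object] + [object]
MRO: I F H Q E K T R P S M object
F sits at index 1.

1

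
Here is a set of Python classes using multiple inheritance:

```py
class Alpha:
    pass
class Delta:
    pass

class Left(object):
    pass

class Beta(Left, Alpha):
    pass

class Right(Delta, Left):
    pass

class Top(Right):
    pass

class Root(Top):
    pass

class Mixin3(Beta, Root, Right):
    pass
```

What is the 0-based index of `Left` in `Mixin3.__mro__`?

6

L[Mixin3] = Mixin3 + merge(L[Beta], L[Root], L[Right], [Beta Root Right])
  take Beta:  [Beta Left Alpha object] + [Root Top Right Delta Left object] + [Right Delta Left object] + [Beta Root Right]
  take Root:  [Left Alpha object] + [Root Top Right Delta Left object] + [Right Delta Left object] + [Root Right]
  take Top:  [Left Alpha object] + [Top Right Delta Left object] + [Right Delta Left object] + [Right]
  take Right:  [Left Alpha object] + [Right Delta Left object] + [Right Delta Left object] + [Right]
  take Delta:  [Left Alpha object] + [Delta Left object] + [Delta Left object]
  take Left:  [Left Alpha object] + [Left object] + [Left object]
  take Alpha:  [Alpha object] + [object] + [object]
  take object:  [object] + [object] + [object]
MRO: Mixin3 Beta Root Top Right Delta Left Alpha object
Left sits at index 6.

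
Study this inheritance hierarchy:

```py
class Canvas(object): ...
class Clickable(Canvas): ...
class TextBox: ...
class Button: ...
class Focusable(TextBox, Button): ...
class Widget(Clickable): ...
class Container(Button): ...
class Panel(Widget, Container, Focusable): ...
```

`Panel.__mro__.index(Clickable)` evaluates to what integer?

2

L[Panel] = Panel + merge(L[Widget], L[Container], L[Focusable], [Widget Container Focusable])
  take Widget:  [Widget Clickable Canvas object] + [Container Button object] + [Focusable TextBox Button object] + [Widget Container Focusable]
  take Clickable:  [Clickable Canvas object] + [Container Button object] + [Focusable TextBox Button object] + [Container Focusable]
  take Canvas:  [Canvas object] + [Container Button object] + [Focusable TextBox Button object] + [Container Focusable]
  take Container:  [object] + [Container Button object] + [Focusable TextBox Button object] + [Container Focusable]
  take Focusable:  [object] + [Button object] + [Focusable TextBox Button object] + [Focusable]
  take TextBox:  [object] + [Button object] + [TextBox Button object]
  take Button:  [object] + [Button object] + [Button object]
  take object:  [object] + [object] + [object]
MRO: Panel Widget Clickable Canvas Container Focusable TextBox Button object
Clickable sits at index 2.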